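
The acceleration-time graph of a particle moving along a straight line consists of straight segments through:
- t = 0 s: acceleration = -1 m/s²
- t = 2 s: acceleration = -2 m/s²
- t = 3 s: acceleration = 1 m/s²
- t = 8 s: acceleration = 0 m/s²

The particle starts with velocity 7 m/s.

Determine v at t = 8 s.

Δv equals the area under the a-t graph; then v = v₀ + Δv.
0–2 s: ½(-1 + -2)(2) = -3 m/s
2–3 s: ½(-2 + 1)(1) = -0.5 m/s
3–8 s: ½(1 + 0)(5) = 2.5 m/s
Δv = -1 m/s, so v(8) = 7 + (-1) = 6 m/s.

6 m/s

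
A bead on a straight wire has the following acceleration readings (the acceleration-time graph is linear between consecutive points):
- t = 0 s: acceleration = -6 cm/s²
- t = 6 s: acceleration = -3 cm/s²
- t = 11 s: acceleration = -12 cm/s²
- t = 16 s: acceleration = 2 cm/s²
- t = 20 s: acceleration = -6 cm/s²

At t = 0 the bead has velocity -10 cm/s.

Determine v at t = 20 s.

-107.5 cm/s

Δv equals the area under the a-t graph; then v = v₀ + Δv.
0–6 s: ½(-6 + -3)(6) = -27 cm/s
6–11 s: ½(-3 + -12)(5) = -37.5 cm/s
11–16 s: ½(-12 + 2)(5) = -25 cm/s
16–20 s: ½(2 + -6)(4) = -8 cm/s
Δv = -97.5 cm/s, so v(20) = -10 + (-97.5) = -107.5 cm/s.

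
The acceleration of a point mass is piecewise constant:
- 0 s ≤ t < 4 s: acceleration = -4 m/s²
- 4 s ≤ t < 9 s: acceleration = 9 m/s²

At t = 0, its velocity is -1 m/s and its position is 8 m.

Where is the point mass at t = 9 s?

On each constant-a segment, Δv = aΔt and Δx = v₀Δt + ½aΔt²; chain segment to segment.
0–4 s: v starts -1 m/s; Δx = -1·4 + ½·-4·4² = -36 m; v ends -17 m/s.
4–9 s: v starts -17 m/s; Δx = -17·5 + ½·9·5² = 27.5 m; v ends 28 m/s.
x(9) = 8 + Σ Δx = -0.5 m.

-0.5 m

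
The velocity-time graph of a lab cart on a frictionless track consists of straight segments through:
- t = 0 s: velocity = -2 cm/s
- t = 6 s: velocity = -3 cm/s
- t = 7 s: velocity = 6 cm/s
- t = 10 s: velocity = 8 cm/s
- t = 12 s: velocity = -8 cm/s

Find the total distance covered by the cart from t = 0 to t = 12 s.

Total distance travelled is ∫|v| dt — sum the magnitudes of each area piece.
0–6 s: |½(-2 + -3)(6)| = 15 cm
6–7 s: v = 0 at t = 19/3 s; triangle areas 0.5 + 2 = 2.5 cm
7–10 s: |½(6 + 8)(3)| = 21 cm
10–12 s: v = 0 at t = 11 s; triangle areas 4 + 4 = 8 cm
Total distance = 46.5 cm

46.5 cm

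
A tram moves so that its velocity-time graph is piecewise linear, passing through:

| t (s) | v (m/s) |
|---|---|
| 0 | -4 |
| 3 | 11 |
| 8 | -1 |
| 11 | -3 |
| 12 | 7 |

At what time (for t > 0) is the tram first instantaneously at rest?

t = 0.8 s

v changes sign on 0–3 s (from -4 to 11); the graph is linear there, so v = 0 at t = 0 + (4)·(3 − 0)/(11 − -4) = 0.8 s.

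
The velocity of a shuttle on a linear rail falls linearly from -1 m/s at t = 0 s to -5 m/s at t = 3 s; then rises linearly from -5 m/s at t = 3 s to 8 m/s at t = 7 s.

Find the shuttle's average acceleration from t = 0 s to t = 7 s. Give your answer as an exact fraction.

9/7 m/s²

Average acceleration = Δv/Δt = (8 − -1)/(7 − 0) = 9/7 m/s².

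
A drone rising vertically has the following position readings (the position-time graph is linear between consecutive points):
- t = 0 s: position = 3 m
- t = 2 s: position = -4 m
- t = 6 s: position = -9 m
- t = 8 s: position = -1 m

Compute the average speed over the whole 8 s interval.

2.5 m/s

Average speed = (total path length)/(elapsed time); on a piecewise-linear x-t graph the path length is Σ|Δx|.
0–2 s: |Δx| = |-4 − 3| = 7 m
2–6 s: |Δx| = |-9 − -4| = 5 m
6–8 s: |Δx| = |-1 − -9| = 8 m
Total path = 20 m; average speed = 20/8 = 2.5 m/s.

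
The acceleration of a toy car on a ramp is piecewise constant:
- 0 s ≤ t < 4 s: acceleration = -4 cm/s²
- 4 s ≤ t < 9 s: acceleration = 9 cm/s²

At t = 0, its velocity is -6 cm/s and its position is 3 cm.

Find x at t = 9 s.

-50.5 cm

On each constant-a segment, Δv = aΔt and Δx = v₀Δt + ½aΔt²; chain segment to segment.
0–4 s: v starts -6 cm/s; Δx = -6·4 + ½·-4·4² = -56 cm; v ends -22 cm/s.
4–9 s: v starts -22 cm/s; Δx = -22·5 + ½·9·5² = 2.5 cm; v ends 23 cm/s.
x(9) = 3 + Σ Δx = -50.5 cm.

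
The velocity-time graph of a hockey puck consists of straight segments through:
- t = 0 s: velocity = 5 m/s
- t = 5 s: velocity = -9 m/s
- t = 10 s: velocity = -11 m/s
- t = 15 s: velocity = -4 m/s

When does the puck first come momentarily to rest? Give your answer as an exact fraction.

t = 25/14 s

v changes sign on 0–5 s (from 5 to -9); the graph is linear there, so v = 0 at t = 0 + (-5)·(5 − 0)/(-9 − 5) = 25/14 s.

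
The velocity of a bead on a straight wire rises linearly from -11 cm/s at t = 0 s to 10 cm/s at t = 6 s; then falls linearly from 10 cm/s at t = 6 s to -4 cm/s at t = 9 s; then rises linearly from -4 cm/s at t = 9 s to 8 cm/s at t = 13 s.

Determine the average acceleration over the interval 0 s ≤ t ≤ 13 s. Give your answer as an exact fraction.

Average acceleration = Δv/Δt = (8 − -11)/(13 − 0) = 19/13 cm/s².

19/13 cm/s²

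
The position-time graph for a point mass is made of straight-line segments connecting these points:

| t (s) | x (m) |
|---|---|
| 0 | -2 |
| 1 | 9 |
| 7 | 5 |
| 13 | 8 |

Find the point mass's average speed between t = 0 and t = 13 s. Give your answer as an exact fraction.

Average speed = (total path length)/(elapsed time); on a piecewise-linear x-t graph the path length is Σ|Δx|.
0–1 s: |Δx| = |9 − -2| = 11 m
1–7 s: |Δx| = |5 − 9| = 4 m
7–13 s: |Δx| = |8 − 5| = 3 m
Total path = 18 m; average speed = 18/13 = 18/13 m/s.

18/13 m/s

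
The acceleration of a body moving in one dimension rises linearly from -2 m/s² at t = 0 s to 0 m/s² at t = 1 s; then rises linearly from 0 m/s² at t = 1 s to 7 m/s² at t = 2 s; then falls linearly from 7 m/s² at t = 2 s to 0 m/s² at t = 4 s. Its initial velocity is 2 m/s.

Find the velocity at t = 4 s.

Δv equals the area under the a-t graph; then v = v₀ + Δv.
0–1 s: ½(-2 + 0)(1) = -1 m/s
1–2 s: ½(0 + 7)(1) = 3.5 m/s
2–4 s: ½(7 + 0)(2) = 7 m/s
Δv = 9.5 m/s, so v(4) = 2 + (9.5) = 11.5 m/s.

11.5 m/s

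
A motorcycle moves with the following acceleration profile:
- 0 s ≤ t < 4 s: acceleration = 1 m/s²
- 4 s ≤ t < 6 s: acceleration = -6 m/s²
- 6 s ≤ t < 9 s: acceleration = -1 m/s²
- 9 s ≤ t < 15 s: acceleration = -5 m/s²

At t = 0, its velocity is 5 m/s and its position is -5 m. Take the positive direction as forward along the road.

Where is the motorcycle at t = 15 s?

-110.5 m

On each constant-a segment, Δv = aΔt and Δx = v₀Δt + ½aΔt²; chain segment to segment.
0–4 s: v starts 5 m/s; Δx = 5·4 + ½·1·4² = 28 m; v ends 9 m/s.
4–6 s: v starts 9 m/s; Δx = 9·2 + ½·-6·2² = 6 m; v ends -3 m/s.
6–9 s: v starts -3 m/s; Δx = -3·3 + ½·-1·3² = -13.5 m; v ends -6 m/s.
9–15 s: v starts -6 m/s; Δx = -6·6 + ½·-5·6² = -126 m; v ends -36 m/s.
x(15) = -5 + Σ Δx = -110.5 m.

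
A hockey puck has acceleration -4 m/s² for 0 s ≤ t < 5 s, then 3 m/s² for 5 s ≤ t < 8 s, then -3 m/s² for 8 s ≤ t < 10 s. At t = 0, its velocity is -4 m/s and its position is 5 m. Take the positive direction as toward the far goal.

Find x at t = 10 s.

On each constant-a segment, Δv = aΔt and Δx = v₀Δt + ½aΔt²; chain segment to segment.
0–5 s: v starts -4 m/s; Δx = -4·5 + ½·-4·5² = -70 m; v ends -24 m/s.
5–8 s: v starts -24 m/s; Δx = -24·3 + ½·3·3² = -58.5 m; v ends -15 m/s.
8–10 s: v starts -15 m/s; Δx = -15·2 + ½·-3·2² = -36 m; v ends -21 m/s.
x(10) = 5 + Σ Δx = -159.5 m.

-159.5 m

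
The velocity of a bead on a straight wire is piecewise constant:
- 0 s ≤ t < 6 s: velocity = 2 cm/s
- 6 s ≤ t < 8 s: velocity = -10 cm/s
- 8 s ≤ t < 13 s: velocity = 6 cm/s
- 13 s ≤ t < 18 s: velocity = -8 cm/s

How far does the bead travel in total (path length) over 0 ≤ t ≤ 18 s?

Distance (not displacement) is the total path length: add the absolute areas under v-t.
0–6 s: |2| × 6 = 12 cm
6–8 s: |-10| × 2 = 20 cm
8–13 s: |6| × 5 = 30 cm
13–18 s: |-8| × 5 = 40 cm
Total distance = 102 cm

102 cm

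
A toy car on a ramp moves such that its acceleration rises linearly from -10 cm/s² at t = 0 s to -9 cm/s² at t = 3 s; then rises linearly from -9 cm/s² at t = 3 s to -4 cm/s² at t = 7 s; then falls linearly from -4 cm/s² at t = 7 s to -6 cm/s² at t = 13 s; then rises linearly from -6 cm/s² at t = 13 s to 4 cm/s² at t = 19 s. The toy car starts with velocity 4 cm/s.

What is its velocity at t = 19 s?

-86.5 cm/s

Δv equals the area under the a-t graph; then v = v₀ + Δv.
0–3 s: ½(-10 + -9)(3) = -28.5 cm/s
3–7 s: ½(-9 + -4)(4) = -26 cm/s
7–13 s: ½(-4 + -6)(6) = -30 cm/s
13–19 s: ½(-6 + 4)(6) = -6 cm/s
Δv = -90.5 cm/s, so v(19) = 4 + (-90.5) = -86.5 cm/s.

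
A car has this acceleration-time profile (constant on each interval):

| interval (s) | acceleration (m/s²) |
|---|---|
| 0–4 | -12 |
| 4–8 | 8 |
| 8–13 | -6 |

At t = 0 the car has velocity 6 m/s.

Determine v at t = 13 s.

Δv equals the area under the a-t graph; then v = v₀ + Δv.
0–4 s: -12 × 4 = -48 m/s
4–8 s: 8 × 4 = 32 m/s
8–13 s: -6 × 5 = -30 m/s
Δv = -46 m/s, so v(13) = 6 + (-46) = -40 m/s.

-40 m/s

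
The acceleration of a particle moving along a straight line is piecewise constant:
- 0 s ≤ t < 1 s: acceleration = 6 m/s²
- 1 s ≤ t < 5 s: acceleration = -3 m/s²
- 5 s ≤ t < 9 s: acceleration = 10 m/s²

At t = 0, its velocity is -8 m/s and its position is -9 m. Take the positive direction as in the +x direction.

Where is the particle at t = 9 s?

On each constant-a segment, Δv = aΔt and Δx = v₀Δt + ½aΔt²; chain segment to segment.
0–1 s: v starts -8 m/s; Δx = -8·1 + ½·6·1² = -5 m; v ends -2 m/s.
1–5 s: v starts -2 m/s; Δx = -2·4 + ½·-3·4² = -32 m; v ends -14 m/s.
5–9 s: v starts -14 m/s; Δx = -14·4 + ½·10·4² = 24 m; v ends 26 m/s.
x(9) = -9 + Σ Δx = -22 m.

-22 m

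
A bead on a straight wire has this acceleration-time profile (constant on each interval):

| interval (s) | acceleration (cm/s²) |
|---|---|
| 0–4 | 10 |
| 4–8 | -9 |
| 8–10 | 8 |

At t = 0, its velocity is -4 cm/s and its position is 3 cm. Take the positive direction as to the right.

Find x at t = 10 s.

155 cm

On each constant-a segment, Δv = aΔt and Δx = v₀Δt + ½aΔt²; chain segment to segment.
0–4 s: v starts -4 cm/s; Δx = -4·4 + ½·10·4² = 64 cm; v ends 36 cm/s.
4–8 s: v starts 36 cm/s; Δx = 36·4 + ½·-9·4² = 72 cm; v ends 0 cm/s.
8–10 s: v starts 0 cm/s; Δx = 0·2 + ½·8·2² = 16 cm; v ends 16 cm/s.
x(10) = 3 + Σ Δx = 155 cm.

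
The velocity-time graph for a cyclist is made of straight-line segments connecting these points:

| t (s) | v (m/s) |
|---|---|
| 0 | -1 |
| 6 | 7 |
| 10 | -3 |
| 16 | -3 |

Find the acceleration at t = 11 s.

0 m/s²

Acceleration is the slope of the v-t graph on 10–16 s: (-3 − -3)/(16 − 10) = 0 m/s².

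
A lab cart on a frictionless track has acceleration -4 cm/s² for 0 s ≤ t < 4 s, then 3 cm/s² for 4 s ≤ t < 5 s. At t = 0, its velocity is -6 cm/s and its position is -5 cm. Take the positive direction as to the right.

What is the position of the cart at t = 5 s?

-81.5 cm

On each constant-a segment, Δv = aΔt and Δx = v₀Δt + ½aΔt²; chain segment to segment.
0–4 s: v starts -6 cm/s; Δx = -6·4 + ½·-4·4² = -56 cm; v ends -22 cm/s.
4–5 s: v starts -22 cm/s; Δx = -22·1 + ½·3·1² = -20.5 cm; v ends -19 cm/s.
x(5) = -5 + Σ Δx = -81.5 cm.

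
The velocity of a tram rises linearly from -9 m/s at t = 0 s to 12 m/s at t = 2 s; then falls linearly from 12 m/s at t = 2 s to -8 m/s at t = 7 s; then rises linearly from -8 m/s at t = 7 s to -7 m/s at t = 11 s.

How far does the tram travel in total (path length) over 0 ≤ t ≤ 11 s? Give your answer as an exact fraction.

Distance (not displacement) is the total path length: add the absolute areas under v-t.
0–2 s: v = 0 at t = 6/7 s; triangle areas 27/7 + 48/7 = 75/7 m
2–7 s: v = 0 at t = 5 s; triangle areas 18 + 8 = 26 m
7–11 s: |½(-8 + -7)(4)| = 30 m
Total distance = 467/7 m

467/7 m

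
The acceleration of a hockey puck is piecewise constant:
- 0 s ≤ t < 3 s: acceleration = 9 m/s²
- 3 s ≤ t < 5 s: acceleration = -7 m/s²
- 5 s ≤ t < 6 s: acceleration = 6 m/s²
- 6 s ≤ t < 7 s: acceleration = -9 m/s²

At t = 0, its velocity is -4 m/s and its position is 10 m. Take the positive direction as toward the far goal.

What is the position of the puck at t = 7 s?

On each constant-a segment, Δv = aΔt and Δx = v₀Δt + ½aΔt²; chain segment to segment.
0–3 s: v starts -4 m/s; Δx = -4·3 + ½·9·3² = 28.5 m; v ends 23 m/s.
3–5 s: v starts 23 m/s; Δx = 23·2 + ½·-7·2² = 32 m; v ends 9 m/s.
5–6 s: v starts 9 m/s; Δx = 9·1 + ½·6·1² = 12 m; v ends 15 m/s.
6–7 s: v starts 15 m/s; Δx = 15·1 + ½·-9·1² = 10.5 m; v ends 6 m/s.
x(7) = 10 + Σ Δx = 93 m.

93 m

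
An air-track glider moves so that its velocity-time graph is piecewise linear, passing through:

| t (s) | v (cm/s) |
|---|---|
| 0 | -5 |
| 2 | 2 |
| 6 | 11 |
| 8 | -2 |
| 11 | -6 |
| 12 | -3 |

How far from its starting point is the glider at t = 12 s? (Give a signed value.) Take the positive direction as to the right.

15.5 cm

Displacement is the signed area under the v-t curve.
0–2 s: ½(-5 + 2)(2) = -3 cm
2–6 s: ½(2 + 11)(4) = 26 cm
6–8 s: ½(11 + -2)(2) = 9 cm
8–11 s: ½(-2 + -6)(3) = -12 cm
11–12 s: ½(-6 + -3)(1) = -4.5 cm
Net displacement = 15.5 cm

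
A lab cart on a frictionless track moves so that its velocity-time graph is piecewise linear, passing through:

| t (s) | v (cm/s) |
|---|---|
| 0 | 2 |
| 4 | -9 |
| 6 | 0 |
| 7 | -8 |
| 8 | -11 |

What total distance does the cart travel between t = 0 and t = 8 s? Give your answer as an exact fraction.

Total distance travelled is ∫|v| dt — sum the magnitudes of each area piece.
0–4 s: v = 0 at t = 8/11 s; triangle areas 8/11 + 162/11 = 170/11 cm
4–6 s: |½(-9 + 0)(2)| = 9 cm
6–7 s: |½(0 + -8)(1)| = 4 cm
7–8 s: |½(-8 + -11)(1)| = 9.5 cm
Total distance = 835/22 cm

835/22 cm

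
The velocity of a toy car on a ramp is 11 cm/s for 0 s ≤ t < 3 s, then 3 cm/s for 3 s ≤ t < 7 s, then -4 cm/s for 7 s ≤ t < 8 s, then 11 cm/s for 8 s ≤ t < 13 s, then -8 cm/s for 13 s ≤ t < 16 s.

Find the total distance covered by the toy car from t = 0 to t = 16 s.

Total distance travelled is ∫|v| dt — sum the magnitudes of each area piece.
0–3 s: |11| × 3 = 33 cm
3–7 s: |3| × 4 = 12 cm
7–8 s: |-4| × 1 = 4 cm
8–13 s: |11| × 5 = 55 cm
13–16 s: |-8| × 3 = 24 cm
Total distance = 128 cm

128 cm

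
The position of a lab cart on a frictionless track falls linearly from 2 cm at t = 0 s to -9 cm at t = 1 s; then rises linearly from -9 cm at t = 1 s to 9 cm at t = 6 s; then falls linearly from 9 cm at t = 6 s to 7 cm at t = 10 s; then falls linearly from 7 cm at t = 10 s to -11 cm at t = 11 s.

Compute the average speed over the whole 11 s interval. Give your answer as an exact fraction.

49/11 cm/s

Average speed = (total path length)/(elapsed time); on a piecewise-linear x-t graph the path length is Σ|Δx|.
0–1 s: |Δx| = |-9 − 2| = 11 cm
1–6 s: |Δx| = |9 − -9| = 18 cm
6–10 s: |Δx| = |7 − 9| = 2 cm
10–11 s: |Δx| = |-11 − 7| = 18 cm
Total path = 49 cm; average speed = 49/11 = 49/11 cm/s.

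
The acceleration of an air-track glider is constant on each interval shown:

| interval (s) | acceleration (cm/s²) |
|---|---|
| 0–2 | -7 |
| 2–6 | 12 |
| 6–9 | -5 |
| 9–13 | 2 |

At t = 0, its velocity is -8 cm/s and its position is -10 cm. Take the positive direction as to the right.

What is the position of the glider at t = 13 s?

83.5 cm

On each constant-a segment, Δv = aΔt and Δx = v₀Δt + ½aΔt²; chain segment to segment.
0–2 s: v starts -8 cm/s; Δx = -8·2 + ½·-7·2² = -30 cm; v ends -22 cm/s.
2–6 s: v starts -22 cm/s; Δx = -22·4 + ½·12·4² = 8 cm; v ends 26 cm/s.
6–9 s: v starts 26 cm/s; Δx = 26·3 + ½·-5·3² = 55.5 cm; v ends 11 cm/s.
9–13 s: v starts 11 cm/s; Δx = 11·4 + ½·2·4² = 60 cm; v ends 19 cm/s.
x(13) = -10 + Σ Δx = 83.5 cm.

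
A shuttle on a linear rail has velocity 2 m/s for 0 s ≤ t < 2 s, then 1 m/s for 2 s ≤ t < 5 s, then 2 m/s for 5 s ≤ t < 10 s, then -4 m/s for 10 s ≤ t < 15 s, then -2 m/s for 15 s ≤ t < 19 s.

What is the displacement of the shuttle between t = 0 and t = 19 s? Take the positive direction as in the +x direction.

Net displacement equals the area under the velocity-time graph (areas below the axis count negative).
0–2 s: 2 × 2 = 4 m
2–5 s: 1 × 3 = 3 m
5–10 s: 2 × 5 = 10 m
10–15 s: -4 × 5 = -20 m
15–19 s: -2 × 4 = -8 m
Net displacement = -11 m

-11 m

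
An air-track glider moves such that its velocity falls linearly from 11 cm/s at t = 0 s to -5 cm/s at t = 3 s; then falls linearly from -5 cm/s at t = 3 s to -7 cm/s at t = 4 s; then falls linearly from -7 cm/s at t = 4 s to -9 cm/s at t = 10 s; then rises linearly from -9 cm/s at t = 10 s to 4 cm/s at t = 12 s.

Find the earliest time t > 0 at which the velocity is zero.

v changes sign on 0–3 s (from 11 to -5); the graph is linear there, so v = 0 at t = 0 + (-11)·(3 − 0)/(-5 − 11) = 2.0625 s.

t = 2.0625 s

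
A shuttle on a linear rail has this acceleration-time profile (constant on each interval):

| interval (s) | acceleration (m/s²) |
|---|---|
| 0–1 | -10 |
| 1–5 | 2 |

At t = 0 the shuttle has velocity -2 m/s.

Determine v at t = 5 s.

-4 m/s

Δv equals the area under the a-t graph; then v = v₀ + Δv.
0–1 s: -10 × 1 = -10 m/s
1–5 s: 2 × 4 = 8 m/s
Δv = -2 m/s, so v(5) = -2 + (-2) = -4 m/s.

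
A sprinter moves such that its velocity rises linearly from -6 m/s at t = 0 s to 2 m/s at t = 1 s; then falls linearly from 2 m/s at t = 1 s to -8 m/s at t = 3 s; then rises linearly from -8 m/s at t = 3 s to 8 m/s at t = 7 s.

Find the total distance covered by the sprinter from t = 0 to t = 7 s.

Distance (not displacement) is the total path length: add the absolute areas under v-t.
0–1 s: v = 0 at t = 0.75 s; triangle areas 2.25 + 0.25 = 2.5 m
1–3 s: v = 0 at t = 1.4 s; triangle areas 0.4 + 6.4 = 6.8 m
3–7 s: v = 0 at t = 5 s; triangle areas 8 + 8 = 16 m
Total distance = 25.3 m

25.3 m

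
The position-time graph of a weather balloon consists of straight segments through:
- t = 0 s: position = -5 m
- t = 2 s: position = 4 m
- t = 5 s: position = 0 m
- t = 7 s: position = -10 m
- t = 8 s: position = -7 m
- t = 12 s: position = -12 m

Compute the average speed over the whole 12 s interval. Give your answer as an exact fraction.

31/12 m/s

Average speed = (total path length)/(elapsed time); on a piecewise-linear x-t graph the path length is Σ|Δx|.
0–2 s: |Δx| = |4 − -5| = 9 m
2–5 s: |Δx| = |0 − 4| = 4 m
5–7 s: |Δx| = |-10 − 0| = 10 m
7–8 s: |Δx| = |-7 − -10| = 3 m
8–12 s: |Δx| = |-12 − -7| = 5 m
Total path = 31 m; average speed = 31/12 = 31/12 m/s.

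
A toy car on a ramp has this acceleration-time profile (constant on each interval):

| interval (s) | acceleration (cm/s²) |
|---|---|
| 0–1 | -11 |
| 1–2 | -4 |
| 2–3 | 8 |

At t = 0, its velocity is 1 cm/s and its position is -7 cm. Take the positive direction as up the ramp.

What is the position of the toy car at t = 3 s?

-33.5 cm

On each constant-a segment, Δv = aΔt and Δx = v₀Δt + ½aΔt²; chain segment to segment.
0–1 s: v starts 1 cm/s; Δx = 1·1 + ½·-11·1² = -4.5 cm; v ends -10 cm/s.
1–2 s: v starts -10 cm/s; Δx = -10·1 + ½·-4·1² = -12 cm; v ends -14 cm/s.
2–3 s: v starts -14 cm/s; Δx = -14·1 + ½·8·1² = -10 cm; v ends -6 cm/s.
x(3) = -7 + Σ Δx = -33.5 cm.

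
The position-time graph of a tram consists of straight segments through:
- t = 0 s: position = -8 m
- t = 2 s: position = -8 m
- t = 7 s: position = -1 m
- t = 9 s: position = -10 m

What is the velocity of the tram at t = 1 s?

Velocity is the slope of the x-t graph on 0–2 s: (-8 − -8)/(2 − 0) = 0 m/s.

0 m/s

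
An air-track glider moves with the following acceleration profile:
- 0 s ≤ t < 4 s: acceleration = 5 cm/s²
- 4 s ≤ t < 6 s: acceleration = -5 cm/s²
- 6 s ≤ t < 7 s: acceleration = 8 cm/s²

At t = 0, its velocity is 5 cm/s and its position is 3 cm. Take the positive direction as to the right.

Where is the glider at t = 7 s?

On each constant-a segment, Δv = aΔt and Δx = v₀Δt + ½aΔt²; chain segment to segment.
0–4 s: v starts 5 cm/s; Δx = 5·4 + ½·5·4² = 60 cm; v ends 25 cm/s.
4–6 s: v starts 25 cm/s; Δx = 25·2 + ½·-5·2² = 40 cm; v ends 15 cm/s.
6–7 s: v starts 15 cm/s; Δx = 15·1 + ½·8·1² = 19 cm; v ends 23 cm/s.
x(7) = 3 + Σ Δx = 122 cm.

122 cm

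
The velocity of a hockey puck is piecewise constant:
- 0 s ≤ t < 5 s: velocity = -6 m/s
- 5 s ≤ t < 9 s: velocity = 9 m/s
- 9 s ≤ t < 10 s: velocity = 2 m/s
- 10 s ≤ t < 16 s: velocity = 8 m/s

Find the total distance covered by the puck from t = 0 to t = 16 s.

Distance (not displacement) is the total path length: add the absolute areas under v-t.
0–5 s: |-6| × 5 = 30 m
5–9 s: |9| × 4 = 36 m
9–10 s: |2| × 1 = 2 m
10–16 s: |8| × 6 = 48 m
Total distance = 116 m

116 m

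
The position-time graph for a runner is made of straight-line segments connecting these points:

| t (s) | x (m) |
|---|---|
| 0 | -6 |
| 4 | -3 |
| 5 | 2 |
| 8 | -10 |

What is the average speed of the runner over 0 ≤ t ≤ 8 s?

2.5 m/s

Average speed = (total path length)/(elapsed time); on a piecewise-linear x-t graph the path length is Σ|Δx|.
0–4 s: |Δx| = |-3 − -6| = 3 m
4–5 s: |Δx| = |2 − -3| = 5 m
5–8 s: |Δx| = |-10 − 2| = 12 m
Total path = 20 m; average speed = 20/8 = 2.5 m/s.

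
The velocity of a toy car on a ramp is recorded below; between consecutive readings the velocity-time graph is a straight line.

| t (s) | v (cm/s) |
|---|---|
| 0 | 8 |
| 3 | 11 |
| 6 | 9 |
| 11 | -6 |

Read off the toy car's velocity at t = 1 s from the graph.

On 0–3 s the graph is linear from 8 to 11 cm/s: v(1) = 8 + (11 − 8)·(1 − 0)/(3 − 0) = 9 cm/s.

9 cm/s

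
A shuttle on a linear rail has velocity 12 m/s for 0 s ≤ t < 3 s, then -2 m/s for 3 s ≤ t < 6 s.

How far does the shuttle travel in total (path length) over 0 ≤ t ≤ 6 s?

42 m

Distance (not displacement) is the total path length: add the absolute areas under v-t.
0–3 s: |12| × 3 = 36 m
3–6 s: |-2| × 3 = 6 m
Total distance = 42 m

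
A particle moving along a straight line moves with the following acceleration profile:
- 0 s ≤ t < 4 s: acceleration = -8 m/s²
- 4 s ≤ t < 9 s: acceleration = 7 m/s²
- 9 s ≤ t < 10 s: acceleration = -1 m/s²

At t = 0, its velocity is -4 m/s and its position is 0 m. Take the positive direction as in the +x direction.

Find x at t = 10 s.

-174 m

On each constant-a segment, Δv = aΔt and Δx = v₀Δt + ½aΔt²; chain segment to segment.
0–4 s: v starts -4 m/s; Δx = -4·4 + ½·-8·4² = -80 m; v ends -36 m/s.
4–9 s: v starts -36 m/s; Δx = -36·5 + ½·7·5² = -92.5 m; v ends -1 m/s.
9–10 s: v starts -1 m/s; Δx = -1·1 + ½·-1·1² = -1.5 m; v ends -2 m/s.
x(10) = 0 + Σ Δx = -174 m.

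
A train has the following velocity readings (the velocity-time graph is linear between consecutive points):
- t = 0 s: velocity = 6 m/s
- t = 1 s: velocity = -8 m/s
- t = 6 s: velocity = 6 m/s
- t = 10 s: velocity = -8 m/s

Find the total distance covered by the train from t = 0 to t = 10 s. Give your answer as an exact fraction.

Total distance travelled is ∫|v| dt — sum the magnitudes of each area piece.
0–1 s: v = 0 at t = 3/7 s; triangle areas 9/7 + 16/7 = 25/7 m
1–6 s: v = 0 at t = 27/7 s; triangle areas 80/7 + 45/7 = 125/7 m
6–10 s: v = 0 at t = 54/7 s; triangle areas 36/7 + 64/7 = 100/7 m
Total distance = 250/7 m

250/7 m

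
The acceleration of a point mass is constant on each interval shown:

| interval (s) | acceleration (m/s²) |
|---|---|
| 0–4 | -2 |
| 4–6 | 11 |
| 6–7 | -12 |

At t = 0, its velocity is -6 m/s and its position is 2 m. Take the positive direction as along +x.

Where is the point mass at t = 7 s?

-42 m

On each constant-a segment, Δv = aΔt and Δx = v₀Δt + ½aΔt²; chain segment to segment.
0–4 s: v starts -6 m/s; Δx = -6·4 + ½·-2·4² = -40 m; v ends -14 m/s.
4–6 s: v starts -14 m/s; Δx = -14·2 + ½·11·2² = -6 m; v ends 8 m/s.
6–7 s: v starts 8 m/s; Δx = 8·1 + ½·-12·1² = 2 m; v ends -4 m/s.
x(7) = 2 + Σ Δx = -42 m.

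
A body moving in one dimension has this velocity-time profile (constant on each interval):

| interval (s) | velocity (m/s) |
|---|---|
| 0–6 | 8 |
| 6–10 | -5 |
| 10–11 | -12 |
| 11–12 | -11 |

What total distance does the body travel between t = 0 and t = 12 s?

91 m

Distance (not displacement) is the total path length: add the absolute areas under v-t.
0–6 s: |8| × 6 = 48 m
6–10 s: |-5| × 4 = 20 m
10–11 s: |-12| × 1 = 12 m
11–12 s: |-11| × 1 = 11 m
Total distance = 91 m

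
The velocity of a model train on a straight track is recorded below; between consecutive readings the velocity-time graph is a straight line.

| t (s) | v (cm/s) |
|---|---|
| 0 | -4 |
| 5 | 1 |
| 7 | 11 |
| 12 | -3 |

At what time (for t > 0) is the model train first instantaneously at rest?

v changes sign on 0–5 s (from -4 to 1); the graph is linear there, so v = 0 at t = 0 + (4)·(5 − 0)/(1 − -4) = 4 s.

t = 4 s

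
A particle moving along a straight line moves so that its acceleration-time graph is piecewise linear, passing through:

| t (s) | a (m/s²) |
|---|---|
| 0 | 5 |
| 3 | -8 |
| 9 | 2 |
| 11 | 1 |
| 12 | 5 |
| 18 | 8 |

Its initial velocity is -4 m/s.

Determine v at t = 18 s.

18.5 m/s

Δv equals the area under the a-t graph; then v = v₀ + Δv.
0–3 s: ½(5 + -8)(3) = -4.5 m/s
3–9 s: ½(-8 + 2)(6) = -18 m/s
9–11 s: ½(2 + 1)(2) = 3 m/s
11–12 s: ½(1 + 5)(1) = 3 m/s
12–18 s: ½(5 + 8)(6) = 39 m/s
Δv = 22.5 m/s, so v(18) = -4 + (22.5) = 18.5 m/s.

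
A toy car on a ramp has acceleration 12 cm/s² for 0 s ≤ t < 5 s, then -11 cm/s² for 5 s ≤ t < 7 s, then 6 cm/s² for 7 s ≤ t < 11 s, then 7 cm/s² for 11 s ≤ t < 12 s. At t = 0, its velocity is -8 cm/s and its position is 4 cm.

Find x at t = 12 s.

421.5 cm

On each constant-a segment, Δv = aΔt and Δx = v₀Δt + ½aΔt²; chain segment to segment.
0–5 s: v starts -8 cm/s; Δx = -8·5 + ½·12·5² = 110 cm; v ends 52 cm/s.
5–7 s: v starts 52 cm/s; Δx = 52·2 + ½·-11·2² = 82 cm; v ends 30 cm/s.
7–11 s: v starts 30 cm/s; Δx = 30·4 + ½·6·4² = 168 cm; v ends 54 cm/s.
11–12 s: v starts 54 cm/s; Δx = 54·1 + ½·7·1² = 57.5 cm; v ends 61 cm/s.
x(12) = 4 + Σ Δx = 421.5 cm.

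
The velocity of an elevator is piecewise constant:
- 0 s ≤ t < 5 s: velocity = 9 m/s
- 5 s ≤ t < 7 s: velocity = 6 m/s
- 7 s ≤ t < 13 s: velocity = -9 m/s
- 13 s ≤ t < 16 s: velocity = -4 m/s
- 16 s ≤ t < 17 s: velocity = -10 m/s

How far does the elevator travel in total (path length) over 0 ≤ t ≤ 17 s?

Total distance travelled is ∫|v| dt — sum the magnitudes of each area piece.
0–5 s: |9| × 5 = 45 m
5–7 s: |6| × 2 = 12 m
7–13 s: |-9| × 6 = 54 m
13–16 s: |-4| × 3 = 12 m
16–17 s: |-10| × 1 = 10 m
Total distance = 133 m

133 m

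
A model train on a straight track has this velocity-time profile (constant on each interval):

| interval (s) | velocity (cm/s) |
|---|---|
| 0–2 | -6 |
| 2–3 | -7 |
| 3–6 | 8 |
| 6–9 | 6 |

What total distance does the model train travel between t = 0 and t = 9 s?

Total distance travelled is ∫|v| dt — sum the magnitudes of each area piece.
0–2 s: |-6| × 2 = 12 cm
2–3 s: |-7| × 1 = 7 cm
3–6 s: |8| × 3 = 24 cm
6–9 s: |6| × 3 = 18 cm
Total distance = 61 cm

61 cm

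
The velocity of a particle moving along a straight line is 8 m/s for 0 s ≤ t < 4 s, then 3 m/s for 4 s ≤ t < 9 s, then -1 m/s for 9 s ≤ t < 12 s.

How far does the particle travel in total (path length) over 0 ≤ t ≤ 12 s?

Distance (not displacement) is the total path length: add the absolute areas under v-t.
0–4 s: |8| × 4 = 32 m
4–9 s: |3| × 5 = 15 m
9–12 s: |-1| × 3 = 3 m
Total distance = 50 m

50 m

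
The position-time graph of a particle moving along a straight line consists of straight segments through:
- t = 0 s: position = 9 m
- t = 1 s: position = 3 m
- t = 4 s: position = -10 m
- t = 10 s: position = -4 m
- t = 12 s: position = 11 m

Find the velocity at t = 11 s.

Velocity is the slope of the x-t graph on 10–12 s: (11 − -4)/(12 − 10) = 7.5 m/s.

7.5 m/s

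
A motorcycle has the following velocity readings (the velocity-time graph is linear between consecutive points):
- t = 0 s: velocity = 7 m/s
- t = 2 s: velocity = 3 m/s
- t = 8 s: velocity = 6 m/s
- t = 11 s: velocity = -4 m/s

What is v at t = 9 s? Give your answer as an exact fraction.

8/3 m/s

On 8–11 s the graph is linear from 6 to -4 m/s: v(9) = 6 + (-4 − 6)·(9 − 8)/(11 − 8) = 8/3 m/s.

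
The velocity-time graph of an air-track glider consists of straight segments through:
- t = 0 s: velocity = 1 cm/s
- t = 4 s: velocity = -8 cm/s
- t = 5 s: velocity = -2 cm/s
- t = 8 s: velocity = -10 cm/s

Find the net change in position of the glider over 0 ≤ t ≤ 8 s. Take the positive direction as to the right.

Displacement is the signed area under the v-t curve.
0–4 s: ½(1 + -8)(4) = -14 cm
4–5 s: ½(-8 + -2)(1) = -5 cm
5–8 s: ½(-2 + -10)(3) = -18 cm
Net displacement = -37 cm

-37 cm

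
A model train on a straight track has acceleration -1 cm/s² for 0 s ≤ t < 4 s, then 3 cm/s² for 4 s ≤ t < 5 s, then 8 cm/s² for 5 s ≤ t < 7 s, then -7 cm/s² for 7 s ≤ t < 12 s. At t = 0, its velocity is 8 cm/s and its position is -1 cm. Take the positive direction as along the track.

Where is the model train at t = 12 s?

On each constant-a segment, Δv = aΔt and Δx = v₀Δt + ½aΔt²; chain segment to segment.
0–4 s: v starts 8 cm/s; Δx = 8·4 + ½·-1·4² = 24 cm; v ends 4 cm/s.
4–5 s: v starts 4 cm/s; Δx = 4·1 + ½·3·1² = 5.5 cm; v ends 7 cm/s.
5–7 s: v starts 7 cm/s; Δx = 7·2 + ½·8·2² = 30 cm; v ends 23 cm/s.
7–12 s: v starts 23 cm/s; Δx = 23·5 + ½·-7·5² = 27.5 cm; v ends -12 cm/s.
x(12) = -1 + Σ Δx = 86 cm.

86 cm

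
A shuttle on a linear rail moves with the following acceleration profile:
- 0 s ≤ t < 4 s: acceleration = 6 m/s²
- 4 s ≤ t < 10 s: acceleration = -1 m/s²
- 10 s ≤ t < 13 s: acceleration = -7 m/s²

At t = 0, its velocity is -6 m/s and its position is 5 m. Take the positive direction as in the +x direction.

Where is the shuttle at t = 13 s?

123.5 m

On each constant-a segment, Δv = aΔt and Δx = v₀Δt + ½aΔt²; chain segment to segment.
0–4 s: v starts -6 m/s; Δx = -6·4 + ½·6·4² = 24 m; v ends 18 m/s.
4–10 s: v starts 18 m/s; Δx = 18·6 + ½·-1·6² = 90 m; v ends 12 m/s.
10–13 s: v starts 12 m/s; Δx = 12·3 + ½·-7·3² = 4.5 m; v ends -9 m/s.
x(13) = 5 + Σ Δx = 123.5 m.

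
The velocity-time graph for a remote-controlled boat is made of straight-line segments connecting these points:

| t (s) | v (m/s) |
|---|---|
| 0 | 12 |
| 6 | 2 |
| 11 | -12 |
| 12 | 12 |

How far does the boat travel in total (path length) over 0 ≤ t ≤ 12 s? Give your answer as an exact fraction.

521/7 m

Total distance travelled is ∫|v| dt — sum the magnitudes of each area piece.
0–6 s: |½(12 + 2)(6)| = 42 m
6–11 s: v = 0 at t = 47/7 s; triangle areas 5/7 + 180/7 = 185/7 m
11–12 s: v = 0 at t = 11.5 s; triangle areas 3 + 3 = 6 m
Total distance = 521/7 m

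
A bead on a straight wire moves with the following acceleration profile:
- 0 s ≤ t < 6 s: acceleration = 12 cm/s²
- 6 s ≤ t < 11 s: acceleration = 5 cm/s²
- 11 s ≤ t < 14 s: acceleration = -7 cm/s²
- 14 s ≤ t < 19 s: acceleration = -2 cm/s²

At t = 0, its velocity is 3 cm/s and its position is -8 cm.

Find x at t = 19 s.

On each constant-a segment, Δv = aΔt and Δx = v₀Δt + ½aΔt²; chain segment to segment.
0–6 s: v starts 3 cm/s; Δx = 3·6 + ½·12·6² = 234 cm; v ends 75 cm/s.
6–11 s: v starts 75 cm/s; Δx = 75·5 + ½·5·5² = 437.5 cm; v ends 100 cm/s.
11–14 s: v starts 100 cm/s; Δx = 100·3 + ½·-7·3² = 268.5 cm; v ends 79 cm/s.
14–19 s: v starts 79 cm/s; Δx = 79·5 + ½·-2·5² = 370 cm; v ends 69 cm/s.
x(19) = -8 + Σ Δx = 1302 cm.

1302 cm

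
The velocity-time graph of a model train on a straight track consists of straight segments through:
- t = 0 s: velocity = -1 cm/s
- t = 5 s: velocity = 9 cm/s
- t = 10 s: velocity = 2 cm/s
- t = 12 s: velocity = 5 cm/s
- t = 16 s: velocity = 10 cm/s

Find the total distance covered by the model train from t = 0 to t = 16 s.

Total distance travelled is ∫|v| dt — sum the magnitudes of each area piece.
0–5 s: v = 0 at t = 0.5 s; triangle areas 0.25 + 20.25 = 20.5 cm
5–10 s: |½(9 + 2)(5)| = 27.5 cm
10–12 s: |½(2 + 5)(2)| = 7 cm
12–16 s: |½(5 + 10)(4)| = 30 cm
Total distance = 85 cm

85 cm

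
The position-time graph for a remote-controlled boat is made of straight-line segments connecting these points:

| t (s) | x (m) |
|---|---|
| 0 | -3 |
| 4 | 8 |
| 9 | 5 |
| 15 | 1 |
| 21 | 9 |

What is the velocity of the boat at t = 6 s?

-0.6 m/s

Velocity is the slope of the x-t graph on 4–9 s: (5 − 8)/(9 − 4) = -0.6 m/s.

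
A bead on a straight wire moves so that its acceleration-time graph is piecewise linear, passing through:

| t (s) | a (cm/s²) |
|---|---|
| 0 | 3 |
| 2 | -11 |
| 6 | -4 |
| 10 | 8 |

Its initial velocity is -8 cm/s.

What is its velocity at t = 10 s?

-38 cm/s

Δv equals the area under the a-t graph; then v = v₀ + Δv.
0–2 s: ½(3 + -11)(2) = -8 cm/s
2–6 s: ½(-11 + -4)(4) = -30 cm/s
6–10 s: ½(-4 + 8)(4) = 8 cm/s
Δv = -30 cm/s, so v(10) = -8 + (-30) = -38 cm/s.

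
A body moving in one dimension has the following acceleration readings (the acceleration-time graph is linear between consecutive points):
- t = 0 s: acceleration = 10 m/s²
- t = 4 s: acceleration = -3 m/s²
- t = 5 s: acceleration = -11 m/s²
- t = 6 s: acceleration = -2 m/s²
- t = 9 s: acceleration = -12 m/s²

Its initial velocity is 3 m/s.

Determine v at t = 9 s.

Δv equals the area under the a-t graph; then v = v₀ + Δv.
0–4 s: ½(10 + -3)(4) = 14 m/s
4–5 s: ½(-3 + -11)(1) = -7 m/s
5–6 s: ½(-11 + -2)(1) = -6.5 m/s
6–9 s: ½(-2 + -12)(3) = -21 m/s
Δv = -20.5 m/s, so v(9) = 3 + (-20.5) = -17.5 m/s.

-17.5 m/s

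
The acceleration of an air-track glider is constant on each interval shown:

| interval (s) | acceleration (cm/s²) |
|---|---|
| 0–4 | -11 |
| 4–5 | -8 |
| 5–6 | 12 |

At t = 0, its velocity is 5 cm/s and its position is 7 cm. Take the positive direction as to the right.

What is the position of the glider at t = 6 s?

-145 cm

On each constant-a segment, Δv = aΔt and Δx = v₀Δt + ½aΔt²; chain segment to segment.
0–4 s: v starts 5 cm/s; Δx = 5·4 + ½·-11·4² = -68 cm; v ends -39 cm/s.
4–5 s: v starts -39 cm/s; Δx = -39·1 + ½·-8·1² = -43 cm; v ends -47 cm/s.
5–6 s: v starts -47 cm/s; Δx = -47·1 + ½·12·1² = -41 cm; v ends -35 cm/s.
x(6) = 7 + Σ Δx = -145 cm.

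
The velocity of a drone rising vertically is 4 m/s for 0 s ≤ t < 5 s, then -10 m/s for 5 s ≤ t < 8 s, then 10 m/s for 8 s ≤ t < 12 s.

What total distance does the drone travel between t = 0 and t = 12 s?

90 m

Total distance travelled is ∫|v| dt — sum the magnitudes of each area piece.
0–5 s: |4| × 5 = 20 m
5–8 s: |-10| × 3 = 30 m
8–12 s: |10| × 4 = 40 m
Total distance = 90 m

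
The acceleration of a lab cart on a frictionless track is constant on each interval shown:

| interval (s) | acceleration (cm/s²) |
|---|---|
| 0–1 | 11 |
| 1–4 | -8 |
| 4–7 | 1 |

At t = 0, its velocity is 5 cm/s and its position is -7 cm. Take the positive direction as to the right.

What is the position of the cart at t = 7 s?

On each constant-a segment, Δv = aΔt and Δx = v₀Δt + ½aΔt²; chain segment to segment.
0–1 s: v starts 5 cm/s; Δx = 5·1 + ½·11·1² = 10.5 cm; v ends 16 cm/s.
1–4 s: v starts 16 cm/s; Δx = 16·3 + ½·-8·3² = 12 cm; v ends -8 cm/s.
4–7 s: v starts -8 cm/s; Δx = -8·3 + ½·1·3² = -19.5 cm; v ends -5 cm/s.
x(7) = -7 + Σ Δx = -4 cm.

-4 cm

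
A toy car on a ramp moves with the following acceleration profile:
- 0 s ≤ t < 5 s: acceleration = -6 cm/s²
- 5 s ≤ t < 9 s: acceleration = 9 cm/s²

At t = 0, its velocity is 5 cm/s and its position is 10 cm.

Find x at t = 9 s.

-68 cm

On each constant-a segment, Δv = aΔt and Δx = v₀Δt + ½aΔt²; chain segment to segment.
0–5 s: v starts 5 cm/s; Δx = 5·5 + ½·-6·5² = -50 cm; v ends -25 cm/s.
5–9 s: v starts -25 cm/s; Δx = -25·4 + ½·9·4² = -28 cm; v ends 11 cm/s.
x(9) = 10 + Σ Δx = -68 cm.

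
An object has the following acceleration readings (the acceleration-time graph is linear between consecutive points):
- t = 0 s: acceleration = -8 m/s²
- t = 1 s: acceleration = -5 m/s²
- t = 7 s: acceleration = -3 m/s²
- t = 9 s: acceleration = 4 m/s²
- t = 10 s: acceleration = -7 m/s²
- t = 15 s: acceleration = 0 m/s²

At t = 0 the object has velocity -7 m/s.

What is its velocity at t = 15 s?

-55.5 m/s

Δv equals the area under the a-t graph; then v = v₀ + Δv.
0–1 s: ½(-8 + -5)(1) = -6.5 m/s
1–7 s: ½(-5 + -3)(6) = -24 m/s
7–9 s: ½(-3 + 4)(2) = 1 m/s
9–10 s: ½(4 + -7)(1) = -1.5 m/s
10–15 s: ½(-7 + 0)(5) = -17.5 m/s
Δv = -48.5 m/s, so v(15) = -7 + (-48.5) = -55.5 m/s.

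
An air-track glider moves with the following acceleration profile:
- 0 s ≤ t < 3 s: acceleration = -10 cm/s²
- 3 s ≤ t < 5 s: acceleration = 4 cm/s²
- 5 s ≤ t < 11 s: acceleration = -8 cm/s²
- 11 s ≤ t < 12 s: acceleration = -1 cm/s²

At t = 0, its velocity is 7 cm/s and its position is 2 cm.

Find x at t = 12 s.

On each constant-a segment, Δv = aΔt and Δx = v₀Δt + ½aΔt²; chain segment to segment.
0–3 s: v starts 7 cm/s; Δx = 7·3 + ½·-10·3² = -24 cm; v ends -23 cm/s.
3–5 s: v starts -23 cm/s; Δx = -23·2 + ½·4·2² = -38 cm; v ends -15 cm/s.
5–11 s: v starts -15 cm/s; Δx = -15·6 + ½·-8·6² = -234 cm; v ends -63 cm/s.
11–12 s: v starts -63 cm/s; Δx = -63·1 + ½·-1·1² = -63.5 cm; v ends -64 cm/s.
x(12) = 2 + Σ Δx = -357.5 cm.

-357.5 cm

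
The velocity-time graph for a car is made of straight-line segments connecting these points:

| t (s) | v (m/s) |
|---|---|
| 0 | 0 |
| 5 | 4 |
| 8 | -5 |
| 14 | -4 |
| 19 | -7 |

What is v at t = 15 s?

On 14–19 s the graph is linear from -4 to -7 m/s: v(15) = -4 + (-7 − -4)·(15 − 14)/(19 − 14) = -4.6 m/s.

-4.6 m/s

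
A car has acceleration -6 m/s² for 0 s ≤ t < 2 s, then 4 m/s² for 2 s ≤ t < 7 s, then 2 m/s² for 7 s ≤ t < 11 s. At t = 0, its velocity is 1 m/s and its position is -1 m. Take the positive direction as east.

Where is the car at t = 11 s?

On each constant-a segment, Δv = aΔt and Δx = v₀Δt + ½aΔt²; chain segment to segment.
0–2 s: v starts 1 m/s; Δx = 1·2 + ½·-6·2² = -10 m; v ends -11 m/s.
2–7 s: v starts -11 m/s; Δx = -11·5 + ½·4·5² = -5 m; v ends 9 m/s.
7–11 s: v starts 9 m/s; Δx = 9·4 + ½·2·4² = 52 m; v ends 17 m/s.
x(11) = -1 + Σ Δx = 36 m.

36 m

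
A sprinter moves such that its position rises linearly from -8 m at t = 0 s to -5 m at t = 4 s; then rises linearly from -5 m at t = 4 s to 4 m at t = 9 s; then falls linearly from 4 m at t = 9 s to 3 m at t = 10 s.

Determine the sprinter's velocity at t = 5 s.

Velocity is the slope of the x-t graph on 4–9 s: (4 − -5)/(9 − 4) = 1.8 m/s.

1.8 m/s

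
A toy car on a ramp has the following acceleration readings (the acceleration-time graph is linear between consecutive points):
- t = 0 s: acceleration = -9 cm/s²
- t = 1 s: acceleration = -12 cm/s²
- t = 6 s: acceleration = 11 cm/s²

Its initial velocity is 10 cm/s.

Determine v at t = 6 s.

-3 cm/s

Δv equals the area under the a-t graph; then v = v₀ + Δv.
0–1 s: ½(-9 + -12)(1) = -10.5 cm/s
1–6 s: ½(-12 + 11)(5) = -2.5 cm/s
Δv = -13 cm/s, so v(6) = 10 + (-13) = -3 cm/s.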